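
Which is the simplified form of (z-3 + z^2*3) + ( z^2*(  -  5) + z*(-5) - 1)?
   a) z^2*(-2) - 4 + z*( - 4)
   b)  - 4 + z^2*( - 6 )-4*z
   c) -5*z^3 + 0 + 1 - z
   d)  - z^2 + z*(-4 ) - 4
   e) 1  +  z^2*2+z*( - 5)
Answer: a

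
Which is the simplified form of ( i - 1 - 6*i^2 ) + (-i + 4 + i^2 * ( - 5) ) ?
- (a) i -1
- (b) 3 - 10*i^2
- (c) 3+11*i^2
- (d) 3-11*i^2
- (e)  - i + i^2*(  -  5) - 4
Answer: d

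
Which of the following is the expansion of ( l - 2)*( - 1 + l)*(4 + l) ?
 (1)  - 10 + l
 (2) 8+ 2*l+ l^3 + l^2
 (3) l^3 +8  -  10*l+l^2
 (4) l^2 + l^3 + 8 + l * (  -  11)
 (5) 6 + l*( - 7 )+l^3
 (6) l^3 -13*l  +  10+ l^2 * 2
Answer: 3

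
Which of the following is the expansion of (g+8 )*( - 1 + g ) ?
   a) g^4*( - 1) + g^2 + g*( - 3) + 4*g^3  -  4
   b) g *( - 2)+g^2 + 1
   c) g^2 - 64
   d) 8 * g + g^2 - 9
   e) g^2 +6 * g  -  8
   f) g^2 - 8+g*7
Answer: f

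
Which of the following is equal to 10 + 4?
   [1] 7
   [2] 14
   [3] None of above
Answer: 2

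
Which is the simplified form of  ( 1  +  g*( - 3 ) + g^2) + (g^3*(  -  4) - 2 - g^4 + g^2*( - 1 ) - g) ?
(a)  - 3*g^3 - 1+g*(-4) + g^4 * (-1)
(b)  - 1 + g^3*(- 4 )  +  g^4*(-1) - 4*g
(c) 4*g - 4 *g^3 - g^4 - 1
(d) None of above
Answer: b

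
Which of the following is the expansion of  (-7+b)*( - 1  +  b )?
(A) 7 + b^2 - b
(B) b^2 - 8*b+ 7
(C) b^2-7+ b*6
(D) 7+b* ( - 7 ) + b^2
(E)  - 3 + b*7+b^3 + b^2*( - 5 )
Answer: B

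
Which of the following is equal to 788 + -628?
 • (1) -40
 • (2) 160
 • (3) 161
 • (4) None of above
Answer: 2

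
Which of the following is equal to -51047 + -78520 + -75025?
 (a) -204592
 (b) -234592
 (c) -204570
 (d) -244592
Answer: a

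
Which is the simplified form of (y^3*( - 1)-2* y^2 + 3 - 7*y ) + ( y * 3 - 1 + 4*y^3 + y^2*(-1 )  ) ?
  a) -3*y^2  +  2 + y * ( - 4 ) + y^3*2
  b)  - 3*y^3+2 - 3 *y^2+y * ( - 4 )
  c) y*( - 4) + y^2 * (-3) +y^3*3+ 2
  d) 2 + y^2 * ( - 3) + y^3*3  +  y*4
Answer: c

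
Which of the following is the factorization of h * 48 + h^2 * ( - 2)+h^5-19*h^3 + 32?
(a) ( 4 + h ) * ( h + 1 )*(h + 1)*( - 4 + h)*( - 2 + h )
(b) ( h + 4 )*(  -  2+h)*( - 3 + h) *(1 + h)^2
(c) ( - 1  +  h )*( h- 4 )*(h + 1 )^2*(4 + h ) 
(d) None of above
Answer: a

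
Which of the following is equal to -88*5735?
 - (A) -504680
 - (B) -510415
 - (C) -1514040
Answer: A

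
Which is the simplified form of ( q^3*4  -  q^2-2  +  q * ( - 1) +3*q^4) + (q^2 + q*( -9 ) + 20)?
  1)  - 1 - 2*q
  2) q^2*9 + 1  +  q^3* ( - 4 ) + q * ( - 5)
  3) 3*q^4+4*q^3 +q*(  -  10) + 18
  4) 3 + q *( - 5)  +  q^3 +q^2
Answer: 3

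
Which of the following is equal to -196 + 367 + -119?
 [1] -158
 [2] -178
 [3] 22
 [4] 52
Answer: 4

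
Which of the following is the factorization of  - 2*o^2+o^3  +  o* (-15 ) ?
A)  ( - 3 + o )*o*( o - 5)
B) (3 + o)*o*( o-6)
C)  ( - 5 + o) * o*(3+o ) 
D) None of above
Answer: C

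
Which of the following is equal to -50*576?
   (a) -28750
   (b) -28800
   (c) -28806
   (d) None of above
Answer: b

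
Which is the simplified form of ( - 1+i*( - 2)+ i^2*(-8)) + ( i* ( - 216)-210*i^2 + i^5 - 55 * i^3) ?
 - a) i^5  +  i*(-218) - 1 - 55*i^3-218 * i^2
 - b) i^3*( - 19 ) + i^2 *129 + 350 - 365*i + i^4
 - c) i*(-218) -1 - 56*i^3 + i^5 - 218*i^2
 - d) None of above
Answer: a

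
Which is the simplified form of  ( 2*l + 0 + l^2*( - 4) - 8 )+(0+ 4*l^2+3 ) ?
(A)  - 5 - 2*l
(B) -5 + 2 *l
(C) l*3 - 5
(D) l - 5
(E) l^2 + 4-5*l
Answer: B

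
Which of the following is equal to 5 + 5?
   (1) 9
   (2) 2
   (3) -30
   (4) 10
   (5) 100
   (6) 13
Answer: 4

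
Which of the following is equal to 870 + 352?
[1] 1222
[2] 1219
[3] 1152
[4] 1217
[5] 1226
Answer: 1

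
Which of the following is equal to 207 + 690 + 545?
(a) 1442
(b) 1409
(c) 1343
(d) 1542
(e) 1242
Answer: a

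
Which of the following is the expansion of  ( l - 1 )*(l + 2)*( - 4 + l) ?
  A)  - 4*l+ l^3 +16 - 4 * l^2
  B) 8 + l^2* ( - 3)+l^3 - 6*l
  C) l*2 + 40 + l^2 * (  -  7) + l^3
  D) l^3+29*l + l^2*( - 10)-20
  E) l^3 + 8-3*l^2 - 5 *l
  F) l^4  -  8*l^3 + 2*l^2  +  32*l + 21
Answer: B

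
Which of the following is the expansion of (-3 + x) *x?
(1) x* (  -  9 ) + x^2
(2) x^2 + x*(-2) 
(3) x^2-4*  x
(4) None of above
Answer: 4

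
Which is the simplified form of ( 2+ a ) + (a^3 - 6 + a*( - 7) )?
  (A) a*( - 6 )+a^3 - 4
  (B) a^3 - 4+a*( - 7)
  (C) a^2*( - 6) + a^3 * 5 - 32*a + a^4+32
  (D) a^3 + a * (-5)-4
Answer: A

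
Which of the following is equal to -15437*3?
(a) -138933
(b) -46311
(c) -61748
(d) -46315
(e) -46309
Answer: b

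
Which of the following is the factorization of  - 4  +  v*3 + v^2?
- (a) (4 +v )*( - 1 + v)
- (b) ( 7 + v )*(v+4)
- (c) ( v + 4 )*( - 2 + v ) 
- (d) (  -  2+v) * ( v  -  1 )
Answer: a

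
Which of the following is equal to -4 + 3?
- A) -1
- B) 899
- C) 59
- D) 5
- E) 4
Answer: A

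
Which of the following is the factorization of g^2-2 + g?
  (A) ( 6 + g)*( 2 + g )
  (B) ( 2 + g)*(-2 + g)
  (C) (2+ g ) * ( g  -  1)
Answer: C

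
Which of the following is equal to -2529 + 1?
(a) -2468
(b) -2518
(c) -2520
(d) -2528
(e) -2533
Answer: d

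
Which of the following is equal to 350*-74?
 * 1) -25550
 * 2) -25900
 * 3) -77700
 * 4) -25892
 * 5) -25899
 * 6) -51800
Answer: 2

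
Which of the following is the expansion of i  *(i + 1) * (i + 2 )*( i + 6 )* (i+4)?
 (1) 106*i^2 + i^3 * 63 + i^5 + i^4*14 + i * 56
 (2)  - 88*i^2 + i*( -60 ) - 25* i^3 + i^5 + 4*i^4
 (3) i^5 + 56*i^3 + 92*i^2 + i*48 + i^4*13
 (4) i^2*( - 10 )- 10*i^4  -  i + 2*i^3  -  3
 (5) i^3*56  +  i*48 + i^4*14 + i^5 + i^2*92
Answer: 3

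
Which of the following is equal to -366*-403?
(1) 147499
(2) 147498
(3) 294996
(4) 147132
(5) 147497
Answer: 2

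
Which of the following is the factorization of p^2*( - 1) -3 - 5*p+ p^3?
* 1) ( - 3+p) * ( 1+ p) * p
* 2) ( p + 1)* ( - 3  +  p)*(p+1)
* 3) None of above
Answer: 2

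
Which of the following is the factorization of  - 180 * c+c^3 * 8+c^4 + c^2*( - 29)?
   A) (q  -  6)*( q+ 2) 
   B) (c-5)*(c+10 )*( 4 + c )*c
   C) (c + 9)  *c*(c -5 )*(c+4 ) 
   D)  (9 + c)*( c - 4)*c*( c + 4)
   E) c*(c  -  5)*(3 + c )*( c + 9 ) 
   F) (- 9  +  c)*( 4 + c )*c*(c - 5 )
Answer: C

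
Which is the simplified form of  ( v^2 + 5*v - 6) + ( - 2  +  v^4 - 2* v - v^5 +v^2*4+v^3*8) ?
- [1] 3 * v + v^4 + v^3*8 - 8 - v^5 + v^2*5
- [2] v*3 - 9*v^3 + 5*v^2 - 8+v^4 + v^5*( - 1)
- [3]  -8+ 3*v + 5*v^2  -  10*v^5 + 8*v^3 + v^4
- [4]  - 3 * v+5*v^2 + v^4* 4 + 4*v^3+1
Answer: 1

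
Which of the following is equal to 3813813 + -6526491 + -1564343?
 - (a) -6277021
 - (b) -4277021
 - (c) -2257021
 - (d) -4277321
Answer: b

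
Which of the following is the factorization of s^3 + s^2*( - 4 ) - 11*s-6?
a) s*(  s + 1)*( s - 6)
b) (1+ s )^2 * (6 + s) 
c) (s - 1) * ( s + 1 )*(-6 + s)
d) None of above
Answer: d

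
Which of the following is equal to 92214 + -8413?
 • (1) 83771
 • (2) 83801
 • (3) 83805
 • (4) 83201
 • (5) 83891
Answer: 2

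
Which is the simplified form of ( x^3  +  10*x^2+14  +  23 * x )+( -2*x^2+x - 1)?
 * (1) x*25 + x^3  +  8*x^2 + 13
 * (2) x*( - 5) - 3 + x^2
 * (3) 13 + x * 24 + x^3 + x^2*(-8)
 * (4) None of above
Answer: 4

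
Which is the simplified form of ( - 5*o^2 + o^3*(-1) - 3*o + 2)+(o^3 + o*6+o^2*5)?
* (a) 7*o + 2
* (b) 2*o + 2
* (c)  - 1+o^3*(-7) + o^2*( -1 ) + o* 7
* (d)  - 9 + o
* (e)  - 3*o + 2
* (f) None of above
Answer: f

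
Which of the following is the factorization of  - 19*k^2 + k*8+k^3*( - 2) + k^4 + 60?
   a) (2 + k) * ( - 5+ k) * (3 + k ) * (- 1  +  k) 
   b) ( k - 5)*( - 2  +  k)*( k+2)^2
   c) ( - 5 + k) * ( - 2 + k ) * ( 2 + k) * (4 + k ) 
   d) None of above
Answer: d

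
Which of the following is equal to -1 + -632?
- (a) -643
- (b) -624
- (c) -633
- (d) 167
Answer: c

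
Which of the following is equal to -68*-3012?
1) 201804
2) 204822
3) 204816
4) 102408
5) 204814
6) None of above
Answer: 3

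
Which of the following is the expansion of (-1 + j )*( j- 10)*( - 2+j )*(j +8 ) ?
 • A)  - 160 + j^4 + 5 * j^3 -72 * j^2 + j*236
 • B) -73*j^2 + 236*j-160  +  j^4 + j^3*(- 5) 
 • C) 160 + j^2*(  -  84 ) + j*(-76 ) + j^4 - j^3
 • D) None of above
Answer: D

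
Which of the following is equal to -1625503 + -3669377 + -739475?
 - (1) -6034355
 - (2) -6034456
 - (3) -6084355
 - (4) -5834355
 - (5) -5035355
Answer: 1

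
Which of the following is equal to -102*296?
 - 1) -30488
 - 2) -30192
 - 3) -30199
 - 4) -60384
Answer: 2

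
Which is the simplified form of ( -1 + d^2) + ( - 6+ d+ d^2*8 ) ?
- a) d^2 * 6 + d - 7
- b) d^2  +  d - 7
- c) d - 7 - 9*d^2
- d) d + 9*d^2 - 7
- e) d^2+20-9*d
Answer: d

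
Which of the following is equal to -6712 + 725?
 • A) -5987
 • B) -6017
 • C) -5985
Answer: A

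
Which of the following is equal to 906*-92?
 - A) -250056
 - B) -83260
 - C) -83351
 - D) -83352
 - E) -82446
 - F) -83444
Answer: D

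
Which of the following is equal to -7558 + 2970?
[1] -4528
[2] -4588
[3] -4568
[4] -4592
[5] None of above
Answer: 2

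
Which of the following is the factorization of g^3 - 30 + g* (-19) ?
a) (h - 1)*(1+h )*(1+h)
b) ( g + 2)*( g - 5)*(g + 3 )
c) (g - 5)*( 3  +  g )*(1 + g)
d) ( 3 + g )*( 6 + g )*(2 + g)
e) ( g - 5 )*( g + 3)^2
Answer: b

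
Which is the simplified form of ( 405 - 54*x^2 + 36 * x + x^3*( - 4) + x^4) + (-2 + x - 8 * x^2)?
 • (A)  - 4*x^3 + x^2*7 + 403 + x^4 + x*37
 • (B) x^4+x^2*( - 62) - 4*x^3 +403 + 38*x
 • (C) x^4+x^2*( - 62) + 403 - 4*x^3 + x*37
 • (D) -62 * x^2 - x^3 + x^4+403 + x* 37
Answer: C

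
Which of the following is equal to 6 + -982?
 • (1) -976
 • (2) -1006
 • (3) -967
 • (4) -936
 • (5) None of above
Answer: 1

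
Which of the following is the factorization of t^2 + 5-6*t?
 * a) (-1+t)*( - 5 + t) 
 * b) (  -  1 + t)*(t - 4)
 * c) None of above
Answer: a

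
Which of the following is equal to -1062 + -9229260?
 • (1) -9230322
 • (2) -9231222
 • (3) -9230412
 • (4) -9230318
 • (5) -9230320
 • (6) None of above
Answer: 1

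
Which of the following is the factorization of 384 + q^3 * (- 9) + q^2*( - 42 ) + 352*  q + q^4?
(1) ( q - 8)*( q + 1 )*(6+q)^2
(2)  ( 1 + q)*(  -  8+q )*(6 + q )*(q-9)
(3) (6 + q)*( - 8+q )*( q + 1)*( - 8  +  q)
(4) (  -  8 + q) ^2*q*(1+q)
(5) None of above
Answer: 3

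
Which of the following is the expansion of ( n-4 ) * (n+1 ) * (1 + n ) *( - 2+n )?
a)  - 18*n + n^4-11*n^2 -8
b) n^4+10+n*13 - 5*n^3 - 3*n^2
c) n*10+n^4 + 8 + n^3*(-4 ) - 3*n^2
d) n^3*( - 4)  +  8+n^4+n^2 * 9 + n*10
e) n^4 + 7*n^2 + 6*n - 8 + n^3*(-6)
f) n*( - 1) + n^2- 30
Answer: c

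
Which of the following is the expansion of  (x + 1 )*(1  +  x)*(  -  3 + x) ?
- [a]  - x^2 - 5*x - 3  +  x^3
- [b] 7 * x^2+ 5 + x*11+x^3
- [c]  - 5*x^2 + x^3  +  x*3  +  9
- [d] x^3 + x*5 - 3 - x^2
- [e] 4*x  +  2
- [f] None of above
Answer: a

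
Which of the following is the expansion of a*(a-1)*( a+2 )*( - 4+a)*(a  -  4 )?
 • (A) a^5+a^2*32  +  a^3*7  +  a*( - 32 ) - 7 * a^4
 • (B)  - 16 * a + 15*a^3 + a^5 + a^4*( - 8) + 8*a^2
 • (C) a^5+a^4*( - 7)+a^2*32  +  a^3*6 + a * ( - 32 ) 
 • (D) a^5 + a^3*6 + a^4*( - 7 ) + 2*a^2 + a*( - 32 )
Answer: C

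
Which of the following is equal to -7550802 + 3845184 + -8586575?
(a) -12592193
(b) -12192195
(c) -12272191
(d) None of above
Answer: d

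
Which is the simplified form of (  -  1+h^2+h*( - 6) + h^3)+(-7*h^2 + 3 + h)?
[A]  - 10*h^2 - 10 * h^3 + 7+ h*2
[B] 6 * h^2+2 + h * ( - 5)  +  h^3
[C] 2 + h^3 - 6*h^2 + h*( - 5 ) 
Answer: C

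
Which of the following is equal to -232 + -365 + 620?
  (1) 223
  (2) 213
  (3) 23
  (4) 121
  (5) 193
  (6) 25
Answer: 3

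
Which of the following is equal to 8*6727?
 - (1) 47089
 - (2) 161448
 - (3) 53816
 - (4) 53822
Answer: 3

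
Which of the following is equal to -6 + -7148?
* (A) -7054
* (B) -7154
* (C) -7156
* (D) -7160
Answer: B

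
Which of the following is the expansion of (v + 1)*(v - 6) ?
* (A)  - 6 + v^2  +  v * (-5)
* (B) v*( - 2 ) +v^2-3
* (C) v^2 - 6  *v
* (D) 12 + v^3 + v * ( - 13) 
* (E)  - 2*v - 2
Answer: A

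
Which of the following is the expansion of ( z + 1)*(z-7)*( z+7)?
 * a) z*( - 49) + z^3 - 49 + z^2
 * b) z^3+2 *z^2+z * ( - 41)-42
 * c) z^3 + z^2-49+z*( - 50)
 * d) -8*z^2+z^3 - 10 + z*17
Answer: a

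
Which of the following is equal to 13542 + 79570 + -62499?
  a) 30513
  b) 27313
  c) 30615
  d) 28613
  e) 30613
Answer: e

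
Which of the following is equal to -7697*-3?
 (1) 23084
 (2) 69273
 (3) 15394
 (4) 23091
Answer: 4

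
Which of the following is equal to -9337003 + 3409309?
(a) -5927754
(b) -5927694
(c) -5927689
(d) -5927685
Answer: b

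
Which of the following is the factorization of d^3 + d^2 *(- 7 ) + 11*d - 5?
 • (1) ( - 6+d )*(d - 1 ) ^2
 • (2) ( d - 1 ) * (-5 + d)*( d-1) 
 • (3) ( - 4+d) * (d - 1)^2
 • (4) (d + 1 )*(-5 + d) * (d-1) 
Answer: 2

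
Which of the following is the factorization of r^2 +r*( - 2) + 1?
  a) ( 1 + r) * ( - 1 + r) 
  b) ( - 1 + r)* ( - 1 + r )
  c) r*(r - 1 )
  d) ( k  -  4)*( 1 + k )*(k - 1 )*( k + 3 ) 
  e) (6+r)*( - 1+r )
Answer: b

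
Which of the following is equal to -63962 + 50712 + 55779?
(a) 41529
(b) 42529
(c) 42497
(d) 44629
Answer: b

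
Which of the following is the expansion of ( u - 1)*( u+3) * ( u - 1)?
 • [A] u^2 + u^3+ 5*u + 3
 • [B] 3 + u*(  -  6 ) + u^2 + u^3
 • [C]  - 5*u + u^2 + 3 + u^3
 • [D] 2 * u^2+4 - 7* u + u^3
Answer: C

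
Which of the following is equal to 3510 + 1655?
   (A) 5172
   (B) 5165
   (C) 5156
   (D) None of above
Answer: B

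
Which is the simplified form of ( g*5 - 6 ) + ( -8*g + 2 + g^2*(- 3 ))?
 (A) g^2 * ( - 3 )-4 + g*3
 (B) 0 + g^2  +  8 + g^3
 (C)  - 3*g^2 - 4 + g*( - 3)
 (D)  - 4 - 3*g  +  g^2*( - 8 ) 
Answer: C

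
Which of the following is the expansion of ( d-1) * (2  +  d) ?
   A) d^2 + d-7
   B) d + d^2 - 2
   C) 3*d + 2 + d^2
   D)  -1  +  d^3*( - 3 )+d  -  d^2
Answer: B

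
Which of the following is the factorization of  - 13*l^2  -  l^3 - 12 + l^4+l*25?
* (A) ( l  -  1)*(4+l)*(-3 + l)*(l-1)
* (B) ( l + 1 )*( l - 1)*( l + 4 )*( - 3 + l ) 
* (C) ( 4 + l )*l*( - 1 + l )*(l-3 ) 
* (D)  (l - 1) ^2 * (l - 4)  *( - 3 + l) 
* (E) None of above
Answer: A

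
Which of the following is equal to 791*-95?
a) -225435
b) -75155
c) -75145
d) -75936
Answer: c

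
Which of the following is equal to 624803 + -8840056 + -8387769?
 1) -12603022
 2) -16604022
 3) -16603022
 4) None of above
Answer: 3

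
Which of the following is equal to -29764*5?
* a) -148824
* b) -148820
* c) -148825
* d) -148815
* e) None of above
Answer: b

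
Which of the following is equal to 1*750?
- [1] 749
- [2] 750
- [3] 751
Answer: 2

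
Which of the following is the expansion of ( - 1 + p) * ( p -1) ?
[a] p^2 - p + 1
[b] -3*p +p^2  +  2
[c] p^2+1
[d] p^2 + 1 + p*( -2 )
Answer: d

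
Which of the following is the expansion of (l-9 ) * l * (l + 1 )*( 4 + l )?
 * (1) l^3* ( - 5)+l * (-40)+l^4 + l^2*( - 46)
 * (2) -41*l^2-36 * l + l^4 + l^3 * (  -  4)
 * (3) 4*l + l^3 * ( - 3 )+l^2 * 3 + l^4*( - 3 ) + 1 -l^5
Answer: 2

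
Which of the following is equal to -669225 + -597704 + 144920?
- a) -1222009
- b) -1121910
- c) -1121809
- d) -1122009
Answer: d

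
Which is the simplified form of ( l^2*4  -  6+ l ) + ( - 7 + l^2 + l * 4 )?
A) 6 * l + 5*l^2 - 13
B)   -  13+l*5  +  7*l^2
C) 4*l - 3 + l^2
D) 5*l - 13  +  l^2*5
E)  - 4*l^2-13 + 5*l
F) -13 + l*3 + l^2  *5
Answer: D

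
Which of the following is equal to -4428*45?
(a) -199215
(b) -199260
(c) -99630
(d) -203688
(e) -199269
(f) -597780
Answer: b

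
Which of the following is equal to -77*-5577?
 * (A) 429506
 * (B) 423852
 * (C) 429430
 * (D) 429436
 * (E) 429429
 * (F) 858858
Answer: E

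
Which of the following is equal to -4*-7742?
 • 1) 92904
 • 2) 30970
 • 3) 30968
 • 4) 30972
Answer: 3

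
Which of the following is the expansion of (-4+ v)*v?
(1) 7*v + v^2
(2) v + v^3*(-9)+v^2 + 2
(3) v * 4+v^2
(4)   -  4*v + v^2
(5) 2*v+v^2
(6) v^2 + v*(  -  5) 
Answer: 4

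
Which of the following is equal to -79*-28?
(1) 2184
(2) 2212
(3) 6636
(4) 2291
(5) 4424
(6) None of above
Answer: 2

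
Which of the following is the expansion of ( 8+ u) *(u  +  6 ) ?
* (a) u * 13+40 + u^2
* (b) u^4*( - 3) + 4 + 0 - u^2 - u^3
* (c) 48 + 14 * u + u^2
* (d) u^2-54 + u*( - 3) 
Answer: c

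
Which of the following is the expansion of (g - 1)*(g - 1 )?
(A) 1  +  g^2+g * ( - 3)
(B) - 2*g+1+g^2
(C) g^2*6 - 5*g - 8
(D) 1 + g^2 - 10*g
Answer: B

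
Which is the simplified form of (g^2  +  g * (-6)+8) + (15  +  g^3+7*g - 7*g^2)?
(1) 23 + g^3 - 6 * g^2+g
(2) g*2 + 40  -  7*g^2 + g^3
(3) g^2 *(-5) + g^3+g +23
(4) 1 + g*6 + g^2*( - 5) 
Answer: 1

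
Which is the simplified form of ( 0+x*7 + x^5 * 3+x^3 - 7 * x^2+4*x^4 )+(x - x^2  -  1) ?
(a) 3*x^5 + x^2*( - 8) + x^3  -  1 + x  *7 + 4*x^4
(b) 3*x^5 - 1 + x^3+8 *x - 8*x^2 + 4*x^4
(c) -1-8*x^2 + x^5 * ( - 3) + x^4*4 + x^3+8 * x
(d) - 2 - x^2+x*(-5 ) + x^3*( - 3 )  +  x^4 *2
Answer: b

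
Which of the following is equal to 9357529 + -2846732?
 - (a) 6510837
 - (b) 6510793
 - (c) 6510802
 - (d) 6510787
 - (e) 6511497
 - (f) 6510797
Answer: f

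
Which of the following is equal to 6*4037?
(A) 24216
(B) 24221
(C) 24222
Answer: C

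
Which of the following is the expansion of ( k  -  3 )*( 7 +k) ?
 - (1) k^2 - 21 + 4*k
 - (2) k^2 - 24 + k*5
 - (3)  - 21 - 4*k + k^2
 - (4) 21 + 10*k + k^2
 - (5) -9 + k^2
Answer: 1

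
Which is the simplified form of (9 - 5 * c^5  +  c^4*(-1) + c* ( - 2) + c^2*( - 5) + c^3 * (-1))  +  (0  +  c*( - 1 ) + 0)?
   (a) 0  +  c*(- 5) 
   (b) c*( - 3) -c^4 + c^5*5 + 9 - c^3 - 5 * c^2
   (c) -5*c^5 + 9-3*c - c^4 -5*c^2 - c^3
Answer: c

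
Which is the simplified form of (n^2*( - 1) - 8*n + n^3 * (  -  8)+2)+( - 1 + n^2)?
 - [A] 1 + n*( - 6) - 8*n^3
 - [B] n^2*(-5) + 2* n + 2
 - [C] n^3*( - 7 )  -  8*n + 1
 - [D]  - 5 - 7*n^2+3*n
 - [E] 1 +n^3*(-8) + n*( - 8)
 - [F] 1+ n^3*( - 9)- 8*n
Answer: E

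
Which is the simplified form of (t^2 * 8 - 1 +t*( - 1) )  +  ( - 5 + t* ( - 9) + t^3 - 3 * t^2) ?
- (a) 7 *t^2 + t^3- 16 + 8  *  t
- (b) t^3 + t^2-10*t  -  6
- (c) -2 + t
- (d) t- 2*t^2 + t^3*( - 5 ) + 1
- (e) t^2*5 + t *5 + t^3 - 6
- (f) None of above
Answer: f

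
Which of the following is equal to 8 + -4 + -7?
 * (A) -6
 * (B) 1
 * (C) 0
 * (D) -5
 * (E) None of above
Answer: E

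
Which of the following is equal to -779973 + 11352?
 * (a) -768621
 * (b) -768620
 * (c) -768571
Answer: a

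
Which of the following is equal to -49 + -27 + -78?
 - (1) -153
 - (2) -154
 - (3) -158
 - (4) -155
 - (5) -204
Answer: 2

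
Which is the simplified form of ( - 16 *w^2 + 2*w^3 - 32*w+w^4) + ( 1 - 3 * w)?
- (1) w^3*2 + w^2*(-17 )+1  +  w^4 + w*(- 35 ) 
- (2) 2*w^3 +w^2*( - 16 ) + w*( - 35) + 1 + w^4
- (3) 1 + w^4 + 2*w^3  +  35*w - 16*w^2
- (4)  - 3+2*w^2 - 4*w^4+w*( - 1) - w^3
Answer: 2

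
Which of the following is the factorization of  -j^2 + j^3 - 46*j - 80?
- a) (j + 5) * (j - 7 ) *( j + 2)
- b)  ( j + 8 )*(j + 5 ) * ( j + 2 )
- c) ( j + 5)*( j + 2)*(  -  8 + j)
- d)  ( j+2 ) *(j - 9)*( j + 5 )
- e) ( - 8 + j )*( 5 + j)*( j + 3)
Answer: c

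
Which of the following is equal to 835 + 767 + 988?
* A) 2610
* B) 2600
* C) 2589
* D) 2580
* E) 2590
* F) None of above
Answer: E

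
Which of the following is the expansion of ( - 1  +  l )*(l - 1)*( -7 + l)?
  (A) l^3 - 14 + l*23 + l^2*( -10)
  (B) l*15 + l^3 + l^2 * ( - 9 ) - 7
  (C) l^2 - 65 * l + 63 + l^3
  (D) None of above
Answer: B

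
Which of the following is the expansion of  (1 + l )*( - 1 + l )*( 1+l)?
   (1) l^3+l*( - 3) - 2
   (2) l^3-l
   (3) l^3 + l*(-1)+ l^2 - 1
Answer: 3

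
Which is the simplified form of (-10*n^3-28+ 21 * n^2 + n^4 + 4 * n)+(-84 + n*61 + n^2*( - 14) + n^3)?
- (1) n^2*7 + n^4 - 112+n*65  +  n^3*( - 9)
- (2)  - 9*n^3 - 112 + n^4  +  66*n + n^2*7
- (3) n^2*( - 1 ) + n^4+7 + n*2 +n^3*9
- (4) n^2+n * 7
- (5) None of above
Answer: 1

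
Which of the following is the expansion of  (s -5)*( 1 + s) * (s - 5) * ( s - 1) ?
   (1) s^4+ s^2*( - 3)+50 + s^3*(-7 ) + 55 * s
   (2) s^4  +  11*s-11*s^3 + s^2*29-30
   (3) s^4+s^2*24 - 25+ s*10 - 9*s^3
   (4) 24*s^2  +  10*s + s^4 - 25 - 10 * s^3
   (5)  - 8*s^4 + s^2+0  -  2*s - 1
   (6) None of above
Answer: 4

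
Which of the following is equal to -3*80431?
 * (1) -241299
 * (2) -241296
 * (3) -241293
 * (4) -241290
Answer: 3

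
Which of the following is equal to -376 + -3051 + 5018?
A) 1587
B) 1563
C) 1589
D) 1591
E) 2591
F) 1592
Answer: D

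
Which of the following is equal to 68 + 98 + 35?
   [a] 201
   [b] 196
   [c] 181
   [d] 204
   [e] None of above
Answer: a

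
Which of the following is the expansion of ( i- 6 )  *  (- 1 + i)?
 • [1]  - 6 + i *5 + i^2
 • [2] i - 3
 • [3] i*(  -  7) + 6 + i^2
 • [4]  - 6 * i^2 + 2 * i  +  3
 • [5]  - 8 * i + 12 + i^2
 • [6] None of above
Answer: 3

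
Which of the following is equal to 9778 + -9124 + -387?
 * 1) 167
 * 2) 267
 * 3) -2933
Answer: 2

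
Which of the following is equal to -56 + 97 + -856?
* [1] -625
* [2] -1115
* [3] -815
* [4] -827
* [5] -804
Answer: 3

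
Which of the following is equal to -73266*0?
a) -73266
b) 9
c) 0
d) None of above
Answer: c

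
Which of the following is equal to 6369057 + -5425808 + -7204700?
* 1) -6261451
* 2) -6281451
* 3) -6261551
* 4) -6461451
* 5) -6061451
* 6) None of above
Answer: 1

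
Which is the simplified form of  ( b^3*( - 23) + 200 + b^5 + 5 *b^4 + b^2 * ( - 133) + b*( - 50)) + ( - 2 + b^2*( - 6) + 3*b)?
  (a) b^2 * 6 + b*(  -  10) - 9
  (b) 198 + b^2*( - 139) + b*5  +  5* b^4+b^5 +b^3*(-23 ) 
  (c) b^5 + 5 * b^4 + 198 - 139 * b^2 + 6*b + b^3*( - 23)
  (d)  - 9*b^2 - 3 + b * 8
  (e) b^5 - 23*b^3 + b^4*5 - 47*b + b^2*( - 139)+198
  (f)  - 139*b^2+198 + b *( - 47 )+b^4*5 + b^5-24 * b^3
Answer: e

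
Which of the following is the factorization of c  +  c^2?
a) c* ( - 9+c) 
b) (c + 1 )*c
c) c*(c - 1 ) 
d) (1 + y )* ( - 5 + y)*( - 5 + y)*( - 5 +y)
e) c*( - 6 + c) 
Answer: b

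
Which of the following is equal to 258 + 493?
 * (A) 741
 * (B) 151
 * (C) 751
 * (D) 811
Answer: C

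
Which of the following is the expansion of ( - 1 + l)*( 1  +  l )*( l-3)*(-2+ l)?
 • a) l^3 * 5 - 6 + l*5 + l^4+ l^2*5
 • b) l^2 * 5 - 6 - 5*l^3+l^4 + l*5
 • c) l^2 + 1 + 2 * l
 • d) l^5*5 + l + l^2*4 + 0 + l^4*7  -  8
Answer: b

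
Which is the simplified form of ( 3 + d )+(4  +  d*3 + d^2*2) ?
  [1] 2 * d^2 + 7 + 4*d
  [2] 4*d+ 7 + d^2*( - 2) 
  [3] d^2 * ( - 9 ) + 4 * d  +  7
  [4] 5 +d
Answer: 1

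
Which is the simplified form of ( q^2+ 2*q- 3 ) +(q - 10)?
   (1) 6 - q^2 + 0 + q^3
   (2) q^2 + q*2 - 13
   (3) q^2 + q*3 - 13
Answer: 3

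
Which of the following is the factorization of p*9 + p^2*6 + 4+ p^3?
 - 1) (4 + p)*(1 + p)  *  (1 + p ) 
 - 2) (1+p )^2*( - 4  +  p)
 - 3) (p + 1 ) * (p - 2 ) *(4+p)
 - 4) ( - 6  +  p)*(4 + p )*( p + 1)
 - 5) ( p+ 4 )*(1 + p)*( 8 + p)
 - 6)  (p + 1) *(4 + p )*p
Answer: 1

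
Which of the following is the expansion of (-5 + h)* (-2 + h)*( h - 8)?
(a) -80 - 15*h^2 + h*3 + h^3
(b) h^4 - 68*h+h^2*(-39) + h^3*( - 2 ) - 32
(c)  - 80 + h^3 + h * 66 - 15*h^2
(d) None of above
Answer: c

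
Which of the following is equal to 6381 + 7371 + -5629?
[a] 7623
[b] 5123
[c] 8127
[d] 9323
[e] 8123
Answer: e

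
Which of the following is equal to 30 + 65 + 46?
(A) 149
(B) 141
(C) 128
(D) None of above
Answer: B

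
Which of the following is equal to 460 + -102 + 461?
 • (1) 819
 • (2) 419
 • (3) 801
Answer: 1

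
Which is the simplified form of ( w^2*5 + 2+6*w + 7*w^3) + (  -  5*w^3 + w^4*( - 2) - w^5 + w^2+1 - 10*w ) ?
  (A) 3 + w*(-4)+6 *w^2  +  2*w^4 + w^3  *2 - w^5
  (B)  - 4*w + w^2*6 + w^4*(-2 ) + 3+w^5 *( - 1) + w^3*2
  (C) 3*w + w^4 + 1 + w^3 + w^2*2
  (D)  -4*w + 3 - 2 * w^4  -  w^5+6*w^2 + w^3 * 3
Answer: B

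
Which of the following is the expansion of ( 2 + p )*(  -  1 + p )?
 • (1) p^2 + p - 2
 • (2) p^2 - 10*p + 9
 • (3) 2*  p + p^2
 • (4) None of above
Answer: 1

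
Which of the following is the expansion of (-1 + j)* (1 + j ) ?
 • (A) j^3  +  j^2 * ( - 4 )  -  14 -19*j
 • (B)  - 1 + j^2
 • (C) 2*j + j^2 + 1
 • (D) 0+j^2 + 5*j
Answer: B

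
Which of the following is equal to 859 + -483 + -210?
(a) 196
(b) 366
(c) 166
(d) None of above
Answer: c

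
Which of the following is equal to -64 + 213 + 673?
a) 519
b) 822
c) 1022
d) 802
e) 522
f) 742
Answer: b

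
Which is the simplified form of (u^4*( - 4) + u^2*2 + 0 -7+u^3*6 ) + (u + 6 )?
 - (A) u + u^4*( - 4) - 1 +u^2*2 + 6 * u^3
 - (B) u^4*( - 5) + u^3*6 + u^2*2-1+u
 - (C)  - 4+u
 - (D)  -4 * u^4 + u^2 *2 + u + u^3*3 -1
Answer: A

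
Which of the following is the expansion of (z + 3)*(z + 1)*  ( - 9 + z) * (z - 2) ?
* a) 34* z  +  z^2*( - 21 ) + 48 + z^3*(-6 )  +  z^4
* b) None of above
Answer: b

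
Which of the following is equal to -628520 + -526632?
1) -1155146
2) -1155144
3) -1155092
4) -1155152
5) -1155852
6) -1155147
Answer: 4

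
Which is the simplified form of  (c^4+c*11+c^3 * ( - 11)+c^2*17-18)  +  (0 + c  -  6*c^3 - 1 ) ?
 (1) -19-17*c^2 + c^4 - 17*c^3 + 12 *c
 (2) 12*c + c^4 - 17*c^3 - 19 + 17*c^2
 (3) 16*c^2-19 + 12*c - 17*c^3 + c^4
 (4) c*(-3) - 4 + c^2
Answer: 2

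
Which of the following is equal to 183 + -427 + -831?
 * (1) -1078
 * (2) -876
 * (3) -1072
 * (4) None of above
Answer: 4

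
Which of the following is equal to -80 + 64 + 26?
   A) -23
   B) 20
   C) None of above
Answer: C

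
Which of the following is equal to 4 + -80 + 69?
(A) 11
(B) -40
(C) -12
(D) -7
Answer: D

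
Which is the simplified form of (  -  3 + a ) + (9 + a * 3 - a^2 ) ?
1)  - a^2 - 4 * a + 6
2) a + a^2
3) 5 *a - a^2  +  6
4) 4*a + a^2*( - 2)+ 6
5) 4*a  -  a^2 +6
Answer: 5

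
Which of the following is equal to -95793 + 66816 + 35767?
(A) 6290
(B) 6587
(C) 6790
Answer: C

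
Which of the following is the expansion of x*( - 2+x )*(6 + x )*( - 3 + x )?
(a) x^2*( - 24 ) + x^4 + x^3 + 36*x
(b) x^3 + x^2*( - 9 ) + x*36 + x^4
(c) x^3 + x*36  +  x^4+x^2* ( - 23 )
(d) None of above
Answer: a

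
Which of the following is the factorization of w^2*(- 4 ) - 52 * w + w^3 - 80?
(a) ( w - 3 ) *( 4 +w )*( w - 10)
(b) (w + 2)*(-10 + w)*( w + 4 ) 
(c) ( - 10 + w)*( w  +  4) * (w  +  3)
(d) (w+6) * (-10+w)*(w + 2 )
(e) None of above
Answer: b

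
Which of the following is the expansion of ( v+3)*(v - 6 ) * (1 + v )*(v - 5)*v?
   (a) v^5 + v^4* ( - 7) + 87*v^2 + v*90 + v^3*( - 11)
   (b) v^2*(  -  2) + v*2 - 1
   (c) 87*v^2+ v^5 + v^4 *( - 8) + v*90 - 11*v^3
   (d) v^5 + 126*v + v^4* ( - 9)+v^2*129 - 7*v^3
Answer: a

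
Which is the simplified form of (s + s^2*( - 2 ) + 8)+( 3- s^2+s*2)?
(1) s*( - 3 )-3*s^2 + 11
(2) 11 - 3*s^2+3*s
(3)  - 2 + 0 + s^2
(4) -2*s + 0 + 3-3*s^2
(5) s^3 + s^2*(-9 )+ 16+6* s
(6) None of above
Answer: 2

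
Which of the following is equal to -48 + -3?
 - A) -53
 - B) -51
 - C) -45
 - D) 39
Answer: B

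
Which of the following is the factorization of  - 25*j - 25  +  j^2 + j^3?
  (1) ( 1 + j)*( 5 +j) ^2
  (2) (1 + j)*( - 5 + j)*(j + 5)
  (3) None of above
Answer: 2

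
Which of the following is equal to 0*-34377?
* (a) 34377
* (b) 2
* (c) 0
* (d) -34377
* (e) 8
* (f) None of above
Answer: c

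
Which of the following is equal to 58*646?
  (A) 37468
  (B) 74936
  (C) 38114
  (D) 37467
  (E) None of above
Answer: A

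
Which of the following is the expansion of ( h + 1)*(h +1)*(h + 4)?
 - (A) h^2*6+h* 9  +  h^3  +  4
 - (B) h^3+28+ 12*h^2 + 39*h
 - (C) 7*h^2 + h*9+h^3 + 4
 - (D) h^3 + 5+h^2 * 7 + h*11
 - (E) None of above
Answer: A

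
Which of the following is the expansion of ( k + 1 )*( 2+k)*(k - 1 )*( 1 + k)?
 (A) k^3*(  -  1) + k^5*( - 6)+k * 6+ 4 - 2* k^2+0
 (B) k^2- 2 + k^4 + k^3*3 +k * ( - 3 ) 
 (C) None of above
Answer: B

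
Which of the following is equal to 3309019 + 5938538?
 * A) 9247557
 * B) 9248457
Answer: A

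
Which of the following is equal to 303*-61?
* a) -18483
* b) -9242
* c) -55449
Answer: a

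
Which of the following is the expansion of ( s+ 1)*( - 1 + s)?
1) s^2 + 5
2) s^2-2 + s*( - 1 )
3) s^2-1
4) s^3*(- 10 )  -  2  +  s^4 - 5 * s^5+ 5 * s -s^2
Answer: 3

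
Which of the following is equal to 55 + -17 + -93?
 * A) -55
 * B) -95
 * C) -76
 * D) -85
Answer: A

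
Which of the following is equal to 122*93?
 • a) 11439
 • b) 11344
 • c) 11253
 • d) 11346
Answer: d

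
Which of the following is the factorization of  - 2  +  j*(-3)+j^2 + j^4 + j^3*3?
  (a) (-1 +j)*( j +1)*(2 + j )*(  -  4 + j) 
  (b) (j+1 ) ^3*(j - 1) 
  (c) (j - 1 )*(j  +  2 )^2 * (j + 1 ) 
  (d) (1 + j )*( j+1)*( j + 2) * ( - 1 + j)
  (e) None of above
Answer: d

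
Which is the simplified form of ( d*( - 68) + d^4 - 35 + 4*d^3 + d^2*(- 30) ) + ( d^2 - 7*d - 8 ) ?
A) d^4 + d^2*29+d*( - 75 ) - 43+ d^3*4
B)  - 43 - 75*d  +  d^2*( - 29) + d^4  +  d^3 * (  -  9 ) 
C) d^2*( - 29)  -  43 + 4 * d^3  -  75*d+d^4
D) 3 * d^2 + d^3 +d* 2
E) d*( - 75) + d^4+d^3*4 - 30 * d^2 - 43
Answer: C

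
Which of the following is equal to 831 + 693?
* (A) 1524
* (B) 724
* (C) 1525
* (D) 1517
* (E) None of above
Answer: A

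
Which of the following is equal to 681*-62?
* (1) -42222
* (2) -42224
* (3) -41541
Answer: 1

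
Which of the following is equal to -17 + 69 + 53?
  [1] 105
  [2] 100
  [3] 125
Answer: 1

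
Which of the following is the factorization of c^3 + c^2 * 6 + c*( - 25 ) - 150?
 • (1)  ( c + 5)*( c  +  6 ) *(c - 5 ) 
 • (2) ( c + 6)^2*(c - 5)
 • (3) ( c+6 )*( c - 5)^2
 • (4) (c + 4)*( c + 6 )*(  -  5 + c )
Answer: 1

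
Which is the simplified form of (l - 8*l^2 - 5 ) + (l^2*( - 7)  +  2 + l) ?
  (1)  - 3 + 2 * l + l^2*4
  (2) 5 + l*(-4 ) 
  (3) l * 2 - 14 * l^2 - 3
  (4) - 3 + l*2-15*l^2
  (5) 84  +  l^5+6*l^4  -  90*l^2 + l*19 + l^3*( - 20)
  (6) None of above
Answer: 4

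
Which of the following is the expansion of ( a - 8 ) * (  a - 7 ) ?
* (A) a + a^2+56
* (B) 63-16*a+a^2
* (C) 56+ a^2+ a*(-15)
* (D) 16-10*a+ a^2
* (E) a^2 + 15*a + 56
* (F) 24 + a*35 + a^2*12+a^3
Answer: C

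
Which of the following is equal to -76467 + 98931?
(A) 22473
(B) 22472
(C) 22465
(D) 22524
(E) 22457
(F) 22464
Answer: F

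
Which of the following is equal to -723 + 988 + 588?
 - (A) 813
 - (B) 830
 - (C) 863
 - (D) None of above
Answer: D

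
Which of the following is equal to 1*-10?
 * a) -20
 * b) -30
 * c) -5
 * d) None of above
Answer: d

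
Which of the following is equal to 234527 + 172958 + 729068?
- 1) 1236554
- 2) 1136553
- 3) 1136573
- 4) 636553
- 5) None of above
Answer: 2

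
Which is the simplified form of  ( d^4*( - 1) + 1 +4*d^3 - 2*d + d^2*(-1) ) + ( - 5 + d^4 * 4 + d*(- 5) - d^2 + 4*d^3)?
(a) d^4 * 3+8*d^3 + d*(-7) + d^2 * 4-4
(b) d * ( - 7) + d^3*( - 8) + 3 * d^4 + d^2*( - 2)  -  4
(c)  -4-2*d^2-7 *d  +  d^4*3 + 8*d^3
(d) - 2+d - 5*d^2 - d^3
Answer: c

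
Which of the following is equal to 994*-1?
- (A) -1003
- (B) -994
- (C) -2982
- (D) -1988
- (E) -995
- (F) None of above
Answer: B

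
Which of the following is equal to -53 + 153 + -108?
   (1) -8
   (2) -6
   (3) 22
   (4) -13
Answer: 1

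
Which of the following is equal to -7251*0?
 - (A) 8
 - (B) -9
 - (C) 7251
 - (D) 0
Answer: D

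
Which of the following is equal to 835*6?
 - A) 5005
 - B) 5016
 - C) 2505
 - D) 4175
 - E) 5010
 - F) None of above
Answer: E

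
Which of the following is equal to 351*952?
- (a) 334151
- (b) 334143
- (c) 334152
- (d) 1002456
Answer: c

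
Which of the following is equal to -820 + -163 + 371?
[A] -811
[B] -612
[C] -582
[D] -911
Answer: B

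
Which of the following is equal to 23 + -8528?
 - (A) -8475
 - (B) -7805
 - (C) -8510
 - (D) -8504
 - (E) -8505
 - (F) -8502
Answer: E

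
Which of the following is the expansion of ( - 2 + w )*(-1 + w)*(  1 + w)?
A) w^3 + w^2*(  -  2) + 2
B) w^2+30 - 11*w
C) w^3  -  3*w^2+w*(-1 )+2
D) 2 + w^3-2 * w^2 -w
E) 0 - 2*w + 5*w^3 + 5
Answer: D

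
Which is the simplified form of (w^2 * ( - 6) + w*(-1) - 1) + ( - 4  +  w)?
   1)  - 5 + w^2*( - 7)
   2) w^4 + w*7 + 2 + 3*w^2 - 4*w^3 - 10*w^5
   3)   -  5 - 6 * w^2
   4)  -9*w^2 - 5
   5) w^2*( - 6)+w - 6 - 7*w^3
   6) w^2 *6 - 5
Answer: 3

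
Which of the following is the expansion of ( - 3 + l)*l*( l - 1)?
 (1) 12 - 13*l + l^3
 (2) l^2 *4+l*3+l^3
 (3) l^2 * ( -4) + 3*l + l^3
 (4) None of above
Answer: 3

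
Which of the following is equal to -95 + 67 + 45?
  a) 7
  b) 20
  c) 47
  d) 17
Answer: d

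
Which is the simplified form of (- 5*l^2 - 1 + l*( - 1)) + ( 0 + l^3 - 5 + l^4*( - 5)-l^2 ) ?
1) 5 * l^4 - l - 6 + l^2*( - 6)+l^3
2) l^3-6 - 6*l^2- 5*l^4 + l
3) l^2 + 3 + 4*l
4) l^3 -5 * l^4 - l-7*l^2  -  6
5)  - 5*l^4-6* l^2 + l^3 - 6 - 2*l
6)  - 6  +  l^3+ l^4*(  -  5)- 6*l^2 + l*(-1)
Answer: 6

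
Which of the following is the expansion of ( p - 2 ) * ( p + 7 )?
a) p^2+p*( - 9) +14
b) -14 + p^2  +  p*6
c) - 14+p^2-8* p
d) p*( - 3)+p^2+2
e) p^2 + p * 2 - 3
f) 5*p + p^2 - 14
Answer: f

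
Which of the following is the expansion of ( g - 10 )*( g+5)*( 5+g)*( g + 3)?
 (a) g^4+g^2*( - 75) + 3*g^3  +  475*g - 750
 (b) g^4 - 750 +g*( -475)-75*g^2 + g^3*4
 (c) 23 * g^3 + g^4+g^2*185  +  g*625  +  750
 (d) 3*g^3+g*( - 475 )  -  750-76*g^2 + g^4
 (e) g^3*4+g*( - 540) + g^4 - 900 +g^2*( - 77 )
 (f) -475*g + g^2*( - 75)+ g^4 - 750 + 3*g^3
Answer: f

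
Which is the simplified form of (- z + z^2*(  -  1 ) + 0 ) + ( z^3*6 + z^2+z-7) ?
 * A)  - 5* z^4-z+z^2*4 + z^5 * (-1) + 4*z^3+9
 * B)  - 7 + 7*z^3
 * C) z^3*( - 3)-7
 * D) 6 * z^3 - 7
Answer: D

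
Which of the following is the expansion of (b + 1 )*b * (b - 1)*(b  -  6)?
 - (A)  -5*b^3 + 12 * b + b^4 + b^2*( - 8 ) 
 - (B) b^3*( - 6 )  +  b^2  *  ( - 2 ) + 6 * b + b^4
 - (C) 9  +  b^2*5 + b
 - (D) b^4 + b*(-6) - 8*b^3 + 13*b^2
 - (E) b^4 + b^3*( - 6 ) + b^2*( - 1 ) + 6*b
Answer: E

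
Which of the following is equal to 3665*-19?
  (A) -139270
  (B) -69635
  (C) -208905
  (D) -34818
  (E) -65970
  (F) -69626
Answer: B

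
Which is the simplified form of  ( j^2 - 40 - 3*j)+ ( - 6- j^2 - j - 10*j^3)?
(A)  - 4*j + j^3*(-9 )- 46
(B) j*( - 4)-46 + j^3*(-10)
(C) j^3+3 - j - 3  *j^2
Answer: B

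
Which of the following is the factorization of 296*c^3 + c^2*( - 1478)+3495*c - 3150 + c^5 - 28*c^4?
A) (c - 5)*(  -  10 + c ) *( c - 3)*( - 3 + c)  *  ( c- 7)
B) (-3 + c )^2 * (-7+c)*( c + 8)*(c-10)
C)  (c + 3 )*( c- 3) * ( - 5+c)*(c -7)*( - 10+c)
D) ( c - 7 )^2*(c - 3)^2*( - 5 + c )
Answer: A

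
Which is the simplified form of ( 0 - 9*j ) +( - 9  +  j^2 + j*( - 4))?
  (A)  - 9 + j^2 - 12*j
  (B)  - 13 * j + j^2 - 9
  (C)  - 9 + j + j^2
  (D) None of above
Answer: B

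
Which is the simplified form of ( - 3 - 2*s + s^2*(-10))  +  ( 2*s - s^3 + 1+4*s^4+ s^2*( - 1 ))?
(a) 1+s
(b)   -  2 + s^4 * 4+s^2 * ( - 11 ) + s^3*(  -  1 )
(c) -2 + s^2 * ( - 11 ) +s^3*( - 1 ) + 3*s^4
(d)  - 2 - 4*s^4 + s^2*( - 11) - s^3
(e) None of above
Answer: b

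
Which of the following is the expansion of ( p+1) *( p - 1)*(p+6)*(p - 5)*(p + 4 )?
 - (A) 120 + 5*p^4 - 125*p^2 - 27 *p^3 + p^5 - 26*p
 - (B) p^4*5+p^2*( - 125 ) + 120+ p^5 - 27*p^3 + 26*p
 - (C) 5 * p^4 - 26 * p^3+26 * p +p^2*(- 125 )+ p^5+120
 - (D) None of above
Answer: B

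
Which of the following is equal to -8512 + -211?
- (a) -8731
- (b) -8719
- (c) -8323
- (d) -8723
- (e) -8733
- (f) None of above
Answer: d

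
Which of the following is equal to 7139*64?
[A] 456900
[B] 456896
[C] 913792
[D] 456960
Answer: B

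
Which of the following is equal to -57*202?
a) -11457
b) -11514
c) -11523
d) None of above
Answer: b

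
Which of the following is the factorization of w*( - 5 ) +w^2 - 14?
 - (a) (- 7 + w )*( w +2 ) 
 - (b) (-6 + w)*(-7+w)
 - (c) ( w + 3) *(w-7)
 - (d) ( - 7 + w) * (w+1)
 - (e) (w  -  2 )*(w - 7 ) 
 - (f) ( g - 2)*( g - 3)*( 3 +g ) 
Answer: a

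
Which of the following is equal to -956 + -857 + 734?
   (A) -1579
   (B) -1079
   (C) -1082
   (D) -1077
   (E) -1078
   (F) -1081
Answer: B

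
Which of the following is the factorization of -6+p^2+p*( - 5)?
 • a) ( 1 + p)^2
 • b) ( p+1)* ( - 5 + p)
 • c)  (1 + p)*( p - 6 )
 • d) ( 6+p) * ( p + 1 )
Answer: c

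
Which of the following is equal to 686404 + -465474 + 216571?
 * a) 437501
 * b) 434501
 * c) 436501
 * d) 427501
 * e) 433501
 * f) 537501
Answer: a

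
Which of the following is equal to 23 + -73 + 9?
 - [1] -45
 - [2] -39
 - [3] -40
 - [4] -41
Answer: 4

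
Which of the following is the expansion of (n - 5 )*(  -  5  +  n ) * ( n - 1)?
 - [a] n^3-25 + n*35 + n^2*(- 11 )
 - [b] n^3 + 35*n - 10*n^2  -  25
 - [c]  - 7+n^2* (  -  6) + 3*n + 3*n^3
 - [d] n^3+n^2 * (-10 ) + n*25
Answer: a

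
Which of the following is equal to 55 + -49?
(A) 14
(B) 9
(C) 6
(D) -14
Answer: C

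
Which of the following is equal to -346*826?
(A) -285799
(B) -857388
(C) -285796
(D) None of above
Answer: C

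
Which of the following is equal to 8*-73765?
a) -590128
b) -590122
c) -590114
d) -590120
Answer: d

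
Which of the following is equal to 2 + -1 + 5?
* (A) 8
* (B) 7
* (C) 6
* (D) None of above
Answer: C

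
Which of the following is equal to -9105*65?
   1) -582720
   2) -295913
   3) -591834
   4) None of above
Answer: 4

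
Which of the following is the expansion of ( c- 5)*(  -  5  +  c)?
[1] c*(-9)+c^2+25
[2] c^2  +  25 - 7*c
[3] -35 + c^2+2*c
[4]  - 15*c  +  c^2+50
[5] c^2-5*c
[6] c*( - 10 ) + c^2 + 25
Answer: 6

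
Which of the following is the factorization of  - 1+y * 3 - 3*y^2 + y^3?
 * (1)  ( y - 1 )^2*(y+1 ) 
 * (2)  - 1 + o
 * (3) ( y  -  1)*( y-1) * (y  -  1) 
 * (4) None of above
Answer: 3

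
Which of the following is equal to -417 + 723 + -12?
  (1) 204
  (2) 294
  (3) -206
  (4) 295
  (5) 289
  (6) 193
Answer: 2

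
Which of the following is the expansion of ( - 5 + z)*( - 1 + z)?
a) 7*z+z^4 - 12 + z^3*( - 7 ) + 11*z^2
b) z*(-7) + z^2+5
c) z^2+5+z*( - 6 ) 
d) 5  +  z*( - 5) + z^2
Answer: c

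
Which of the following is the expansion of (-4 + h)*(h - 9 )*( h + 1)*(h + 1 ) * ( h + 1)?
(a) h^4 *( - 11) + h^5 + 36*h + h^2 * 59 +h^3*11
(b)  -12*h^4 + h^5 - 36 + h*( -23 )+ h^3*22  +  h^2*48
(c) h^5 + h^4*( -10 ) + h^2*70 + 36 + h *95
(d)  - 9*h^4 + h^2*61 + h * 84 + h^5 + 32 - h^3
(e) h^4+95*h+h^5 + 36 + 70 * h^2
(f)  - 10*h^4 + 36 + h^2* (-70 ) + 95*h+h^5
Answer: c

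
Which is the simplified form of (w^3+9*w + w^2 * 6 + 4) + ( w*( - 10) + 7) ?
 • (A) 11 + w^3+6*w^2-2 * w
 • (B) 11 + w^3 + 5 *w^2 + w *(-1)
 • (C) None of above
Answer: C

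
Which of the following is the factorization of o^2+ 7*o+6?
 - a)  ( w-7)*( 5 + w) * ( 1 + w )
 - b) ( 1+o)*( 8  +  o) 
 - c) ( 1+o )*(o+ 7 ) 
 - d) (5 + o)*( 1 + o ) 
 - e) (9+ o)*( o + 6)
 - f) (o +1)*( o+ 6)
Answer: f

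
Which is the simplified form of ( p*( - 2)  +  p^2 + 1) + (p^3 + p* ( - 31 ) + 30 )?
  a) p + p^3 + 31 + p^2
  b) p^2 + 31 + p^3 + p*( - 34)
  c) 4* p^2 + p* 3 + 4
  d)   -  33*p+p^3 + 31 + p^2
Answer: d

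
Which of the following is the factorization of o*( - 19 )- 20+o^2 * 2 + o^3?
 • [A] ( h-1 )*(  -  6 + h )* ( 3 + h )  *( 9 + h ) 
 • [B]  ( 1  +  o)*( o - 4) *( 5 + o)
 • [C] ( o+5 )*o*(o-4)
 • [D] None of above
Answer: B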